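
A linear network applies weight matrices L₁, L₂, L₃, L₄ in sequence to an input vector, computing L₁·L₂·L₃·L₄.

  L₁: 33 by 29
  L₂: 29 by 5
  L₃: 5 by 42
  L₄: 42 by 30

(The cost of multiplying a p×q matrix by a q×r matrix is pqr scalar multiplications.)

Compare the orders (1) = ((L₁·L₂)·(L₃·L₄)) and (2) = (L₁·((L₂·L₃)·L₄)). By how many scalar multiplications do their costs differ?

55305

Order (1) = ((L₁·L₂)·(L₃·L₄)): (L₁·L₂): 33×29 by 29×5 → 33×5, cost 33·29·5 = 4785; (L₃·L₄): 5×42 by 42×30 → 5×30, cost 5·42·30 = 6300; ((L₁·L₂)·(L₃·L₄)): 33×5 by 5×30 → 33×30, cost 33·5·30 = 4950; cumulative 16035. Total 16035.
Order (2) = (L₁·((L₂·L₃)·L₄)): (L₂·L₃): 29×5 by 5×42 → 29×42, cost 29·5·42 = 6090; ((L₂·L₃)·L₄): 29×42 by 42×30 → 29×30, cost 29·42·30 = 36540; cumulative 42630; (L₁·((L₂·L₃)·L₄)): 33×29 by 29×30 → 33×30, cost 33·29·30 = 28710; cumulative 71340. Total 71340.
Difference: |16035 − 71340| = 55305.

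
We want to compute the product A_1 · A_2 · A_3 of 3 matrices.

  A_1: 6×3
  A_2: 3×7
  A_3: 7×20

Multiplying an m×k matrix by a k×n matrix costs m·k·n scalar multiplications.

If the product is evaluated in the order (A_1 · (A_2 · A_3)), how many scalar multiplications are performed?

(A_2 · A_3): 3×7 by 7×20 → 3×20, cost 3·7·20 = 420
(A_1 · (A_2 · A_3)): 6×3 by 3×20 → 6×20, cost 6·3·20 = 360; cumulative 780
Total: 780 scalar multiplications.

780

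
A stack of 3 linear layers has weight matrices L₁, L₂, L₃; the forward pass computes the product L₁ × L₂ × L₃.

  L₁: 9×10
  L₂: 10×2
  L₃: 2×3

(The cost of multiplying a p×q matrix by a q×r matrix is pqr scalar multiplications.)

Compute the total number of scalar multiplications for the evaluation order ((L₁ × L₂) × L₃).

234

(L₁ × L₂): 9×10 by 10×2 → 9×2, cost 9·10·2 = 180
((L₁ × L₂) × L₃): 9×2 by 2×3 → 9×3, cost 9·2·3 = 54; cumulative 234
Total: 234 scalar multiplications.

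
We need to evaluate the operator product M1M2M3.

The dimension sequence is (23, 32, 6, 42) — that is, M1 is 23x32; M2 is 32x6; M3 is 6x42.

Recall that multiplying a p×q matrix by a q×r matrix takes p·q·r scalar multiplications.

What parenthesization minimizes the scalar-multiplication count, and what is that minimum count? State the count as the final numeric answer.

(M1(M2M3)): cost 38976.
((M1M2)M3): cost 10212.
Optimal: ((M1M2)M3) with cost 10212.

10212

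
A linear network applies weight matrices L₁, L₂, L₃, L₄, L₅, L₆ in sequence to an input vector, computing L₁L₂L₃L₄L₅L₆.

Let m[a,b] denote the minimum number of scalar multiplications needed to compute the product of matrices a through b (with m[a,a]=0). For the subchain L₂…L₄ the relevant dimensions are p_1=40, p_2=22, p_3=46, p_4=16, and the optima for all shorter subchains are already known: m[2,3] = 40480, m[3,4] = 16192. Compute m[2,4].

m[2,4] = min over k∈[2,3] of m[2,k]+m[k+1,4]+p_{1}·p_k·p_{4}.
k=2: 0 + 16192 + 40·22·16 = 30272; k=3: 40480 + 0 + 40·46·16 = 69920.
Minimum: 30272 at k=2.

30272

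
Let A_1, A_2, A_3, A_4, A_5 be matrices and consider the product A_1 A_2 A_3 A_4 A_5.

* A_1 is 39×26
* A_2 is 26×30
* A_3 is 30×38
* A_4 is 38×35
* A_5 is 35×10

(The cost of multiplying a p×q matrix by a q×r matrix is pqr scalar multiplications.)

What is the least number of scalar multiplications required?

42640

Adjacent pairs: A_1A_2 = 39·26·30 = 30420; A_2A_3 = 26·30·38 = 29640; A_3A_4 = 30·38·35 = 39900; A_4A_5 = 38·35·10 = 13300.
Length 3: A_1..A_3: k=1: 0+29640+39·26·38=68172; k=2: 30420+0+39·30·38=74880 → min 68172 | A_2..A_4: k=2: 0+39900+26·30·35=67200; k=3: 29640+0+26·38·35=64220 → min 64220 | A_3..A_5: k=3: 0+13300+30·38·10=24700; k=4: 39900+0+30·35·10=50400 → min 24700.
Length 4: A_1..A_4: k=1: 0+64220+39·26·35=99710; k=2: 30420+39900+39·30·35=111270; k=3: 68172+0+39·38·35=120042 → min 99710 | A_2..A_5: k=2: 0+24700+26·30·10=32500; k=3: 29640+13300+26·38·10=52820; k=4: 64220+0+26·35·10=73320 → min 32500.
Length 5: A_1..A_5: k=1: 0+32500+39·26·10=42640; k=2: 30420+24700+39·30·10=66820; k=3: 68172+13300+39·38·10=96292; k=4: 99710+0+39·35·10=113360 → min 42640.
Optimal order: (A_1 (A_2 (A_3 (A_4 A_5)))) with cost 42640.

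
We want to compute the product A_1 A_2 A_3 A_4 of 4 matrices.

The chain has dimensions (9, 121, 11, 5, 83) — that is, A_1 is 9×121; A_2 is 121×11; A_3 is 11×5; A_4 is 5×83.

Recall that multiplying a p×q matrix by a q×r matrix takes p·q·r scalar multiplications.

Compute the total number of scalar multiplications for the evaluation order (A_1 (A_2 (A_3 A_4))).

205425

(A_3 A_4): 11×5 by 5×83 → 11×83, cost 11·5·83 = 4565
(A_2 (A_3 A_4)): 121×11 by 11×83 → 121×83, cost 121·11·83 = 110473; cumulative 115038
(A_1 (A_2 (A_3 A_4))): 9×121 by 121×83 → 9×83, cost 9·121·83 = 90387; cumulative 205425
Total: 205425 scalar multiplications.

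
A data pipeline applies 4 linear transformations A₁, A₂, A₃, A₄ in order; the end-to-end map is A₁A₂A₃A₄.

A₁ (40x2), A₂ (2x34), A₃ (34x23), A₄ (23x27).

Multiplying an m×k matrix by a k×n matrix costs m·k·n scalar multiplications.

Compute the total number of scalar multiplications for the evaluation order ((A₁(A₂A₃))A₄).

(A₂A₃): 2×34 by 34×23 → 2×23, cost 2·34·23 = 1564
(A₁(A₂A₃)): 40×2 by 2×23 → 40×23, cost 40·2·23 = 1840; cumulative 3404
((A₁(A₂A₃))A₄): 40×23 by 23×27 → 40×27, cost 40·23·27 = 24840; cumulative 28244
Total: 28244 scalar multiplications.

28244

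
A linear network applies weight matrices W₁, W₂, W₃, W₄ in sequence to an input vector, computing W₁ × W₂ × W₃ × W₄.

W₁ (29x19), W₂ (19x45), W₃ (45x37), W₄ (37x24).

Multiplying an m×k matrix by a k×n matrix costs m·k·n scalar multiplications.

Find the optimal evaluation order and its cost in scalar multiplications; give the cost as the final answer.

Adjacent pairs: W₁W₂ = 29·19·45 = 24795; W₂W₃ = 19·45·37 = 31635; W₃W₄ = 45·37·24 = 39960.
Length 3: W₁..W₃: k=1: 0+31635+29·19·37=52022; k=2: 24795+0+29·45·37=73080 → min 52022 | W₂..W₄: k=2: 0+39960+19·45·24=60480; k=3: 31635+0+19·37·24=48507 → min 48507.
Length 4: W₁..W₄: k=1: 0+48507+29·19·24=61731; k=2: 24795+39960+29·45·24=96075; k=3: 52022+0+29·37·24=77774 → min 61731.
Optimal parenthesization: (W₁ × ((W₂ × W₃) × W₄)) with cost 61731.

61731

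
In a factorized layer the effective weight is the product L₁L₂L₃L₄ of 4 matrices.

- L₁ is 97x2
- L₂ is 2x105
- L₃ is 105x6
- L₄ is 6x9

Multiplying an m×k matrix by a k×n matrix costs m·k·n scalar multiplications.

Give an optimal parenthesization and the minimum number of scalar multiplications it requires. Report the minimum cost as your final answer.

3114

Adjacent pairs: L₁L₂ = 97·2·105 = 20370; L₂L₃ = 2·105·6 = 1260; L₃L₄ = 105·6·9 = 5670.
Length 3: L₁..L₃: k=1: 0+1260+97·2·6=2424; k=2: 20370+0+97·105·6=81480 → min 2424 | L₂..L₄: k=2: 0+5670+2·105·9=7560; k=3: 1260+0+2·6·9=1368 → min 1368.
Length 4: L₁..L₄: k=1: 0+1368+97·2·9=3114; k=2: 20370+5670+97·105·9=117705; k=3: 2424+0+97·6·9=7662 → min 3114.
Optimal parenthesization: (L₁((L₂L₃)L₄)) with cost 3114.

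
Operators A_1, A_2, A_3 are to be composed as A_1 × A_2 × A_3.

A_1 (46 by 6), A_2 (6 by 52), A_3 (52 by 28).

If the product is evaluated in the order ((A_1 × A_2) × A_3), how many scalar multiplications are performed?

(A_1 × A_2): 46×6 by 6×52 → 46×52, cost 46·6·52 = 14352
((A_1 × A_2) × A_3): 46×52 by 52×28 → 46×28, cost 46·52·28 = 66976; cumulative 81328
Total: 81328 scalar multiplications.

81328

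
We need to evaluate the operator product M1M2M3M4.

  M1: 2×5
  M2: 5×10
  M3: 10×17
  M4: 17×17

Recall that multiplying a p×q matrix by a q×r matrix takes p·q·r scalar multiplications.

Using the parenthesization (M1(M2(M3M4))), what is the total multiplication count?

(M3M4): 10×17 by 17×17 → 10×17, cost 10·17·17 = 2890
(M2(M3M4)): 5×10 by 10×17 → 5×17, cost 5·10·17 = 850; cumulative 3740
(M1(M2(M3M4))): 2×5 by 5×17 → 2×17, cost 2·5·17 = 170; cumulative 3910
Total: 3910 scalar multiplications.

3910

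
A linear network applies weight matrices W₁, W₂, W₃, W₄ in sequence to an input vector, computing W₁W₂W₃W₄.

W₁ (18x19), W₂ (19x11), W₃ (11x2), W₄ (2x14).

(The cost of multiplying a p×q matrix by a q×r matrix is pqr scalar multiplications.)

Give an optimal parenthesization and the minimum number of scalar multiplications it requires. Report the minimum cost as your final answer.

1606

Adjacent pairs: W₁W₂ = 18·19·11 = 3762; W₂W₃ = 19·11·2 = 418; W₃W₄ = 11·2·14 = 308.
Length 3: W₁..W₃: k=1: 0+418+18·19·2=1102; k=2: 3762+0+18·11·2=4158 → min 1102 | W₂..W₄: k=2: 0+308+19·11·14=3234; k=3: 418+0+19·2·14=950 → min 950.
Length 4: W₁..W₄: k=1: 0+950+18·19·14=5738; k=2: 3762+308+18·11·14=6842; k=3: 1102+0+18·2·14=1606 → min 1606.
Optimal parenthesization: ((W₁(W₂W₃))W₄) with cost 1606.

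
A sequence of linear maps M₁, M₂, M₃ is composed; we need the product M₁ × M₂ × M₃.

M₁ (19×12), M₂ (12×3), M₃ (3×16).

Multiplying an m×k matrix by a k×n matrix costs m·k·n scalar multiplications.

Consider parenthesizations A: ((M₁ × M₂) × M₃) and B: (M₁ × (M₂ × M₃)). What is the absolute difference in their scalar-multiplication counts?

2628

Order A = ((M₁ × M₂) × M₃): (M₁ × M₂): 19×12 by 12×3 → 19×3, cost 19·12·3 = 684; ((M₁ × M₂) × M₃): 19×3 by 3×16 → 19×16, cost 19·3·16 = 912; cumulative 1596. Total 1596.
Order B = (M₁ × (M₂ × M₃)): (M₂ × M₃): 12×3 by 3×16 → 12×16, cost 12·3·16 = 576; (M₁ × (M₂ × M₃)): 19×12 by 12×16 → 19×16, cost 19·12·16 = 3648; cumulative 4224. Total 4224.
Difference: |1596 − 4224| = 2628.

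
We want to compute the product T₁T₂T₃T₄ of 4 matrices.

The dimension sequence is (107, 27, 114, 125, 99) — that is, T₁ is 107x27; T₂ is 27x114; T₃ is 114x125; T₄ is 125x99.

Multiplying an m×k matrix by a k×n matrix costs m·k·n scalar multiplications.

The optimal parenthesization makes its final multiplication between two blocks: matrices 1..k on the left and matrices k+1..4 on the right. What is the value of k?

Adjacent pairs: T₁T₂ = 107·27·114 = 329346; T₂T₃ = 27·114·125 = 384750; T₃T₄ = 114·125·99 = 1410750.
Length 3: T₁..T₃: k=1: 0+384750+107·27·125=745875; k=2: 329346+0+107·114·125=1854096 → min 745875 | T₂..T₄: k=2: 0+1410750+27·114·99=1715472; k=3: 384750+0+27·125·99=718875 → min 718875.
Top-level splits: k=1: (T₁..T₁)·(T₂..T₄) → 0+718875+107·27·99 = 1004886; k=2: (T₁..T₂)·(T₃..T₄) → 329346+1410750+107·114·99 = 2947698; k=3: (T₁..T₃)·(T₄..T₄) → 745875+0+107·125·99 = 2070000.
Best split is after T₁, i.e. k = 1.

1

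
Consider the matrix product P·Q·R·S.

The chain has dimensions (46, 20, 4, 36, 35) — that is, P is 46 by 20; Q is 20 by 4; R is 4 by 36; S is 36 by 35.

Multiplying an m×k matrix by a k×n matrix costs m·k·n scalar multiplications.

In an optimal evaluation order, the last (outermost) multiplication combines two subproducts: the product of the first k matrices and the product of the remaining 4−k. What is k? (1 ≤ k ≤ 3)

Adjacent pairs: PQ = 46·20·4 = 3680; QR = 20·4·36 = 2880; RS = 4·36·35 = 5040.
Length 3: P..R: k=1: 0+2880+46·20·36=36000; k=2: 3680+0+46·4·36=10304 → min 10304 | Q..S: k=2: 0+5040+20·4·35=7840; k=3: 2880+0+20·36·35=28080 → min 7840.
Top-level splits: k=1: (P..P)·(Q..S) → 0+7840+46·20·35 = 40040; k=2: (P..Q)·(R..S) → 3680+5040+46·4·35 = 15160; k=3: (P..R)·(S..S) → 10304+0+46·36·35 = 68264.
Best split is after Q, i.e. k = 2.

2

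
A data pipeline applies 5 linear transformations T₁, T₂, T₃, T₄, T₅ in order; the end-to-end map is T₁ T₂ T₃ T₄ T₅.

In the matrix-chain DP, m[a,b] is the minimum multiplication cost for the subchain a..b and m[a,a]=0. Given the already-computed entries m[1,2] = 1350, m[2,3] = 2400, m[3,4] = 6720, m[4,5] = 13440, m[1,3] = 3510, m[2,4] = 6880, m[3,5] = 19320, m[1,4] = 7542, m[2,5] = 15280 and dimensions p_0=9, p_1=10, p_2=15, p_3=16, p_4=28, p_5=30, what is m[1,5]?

15102

m[1,5] = min over k∈[1,4] of m[1,k]+m[k+1,5]+p_{0}·p_k·p_{5}.
k=1: 0 + 15280 + 9·10·30 = 17980; k=2: 1350 + 19320 + 9·15·30 = 24720; k=3: 3510 + 13440 + 9·16·30 = 21270; k=4: 7542 + 0 + 9·28·30 = 15102.
Minimum: 15102 at k=4.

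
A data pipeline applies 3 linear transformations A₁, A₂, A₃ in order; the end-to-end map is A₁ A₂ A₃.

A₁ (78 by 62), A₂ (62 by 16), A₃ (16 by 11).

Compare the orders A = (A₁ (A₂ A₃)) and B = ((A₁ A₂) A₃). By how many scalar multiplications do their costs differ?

26996

Order A = (A₁ (A₂ A₃)): (A₂ A₃): 62×16 by 16×11 → 62×11, cost 62·16·11 = 10912; (A₁ (A₂ A₃)): 78×62 by 62×11 → 78×11, cost 78·62·11 = 53196; cumulative 64108. Total 64108.
Order B = ((A₁ A₂) A₃): (A₁ A₂): 78×62 by 62×16 → 78×16, cost 78·62·16 = 77376; ((A₁ A₂) A₃): 78×16 by 16×11 → 78×11, cost 78·16·11 = 13728; cumulative 91104. Total 91104.
Difference: |64108 − 91104| = 26996.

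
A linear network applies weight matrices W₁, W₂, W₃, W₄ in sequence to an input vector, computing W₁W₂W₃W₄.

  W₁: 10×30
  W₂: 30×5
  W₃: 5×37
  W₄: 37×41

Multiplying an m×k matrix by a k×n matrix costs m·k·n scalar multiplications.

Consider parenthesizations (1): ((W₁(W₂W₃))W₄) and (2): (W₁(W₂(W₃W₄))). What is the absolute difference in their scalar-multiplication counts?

Order (1) = ((W₁(W₂W₃))W₄): (W₂W₃): 30×5 by 5×37 → 30×37, cost 30·5·37 = 5550; (W₁(W₂W₃)): 10×30 by 30×37 → 10×37, cost 10·30·37 = 11100; cumulative 16650; ((W₁(W₂W₃))W₄): 10×37 by 37×41 → 10×41, cost 10·37·41 = 15170; cumulative 31820. Total 31820.
Order (2) = (W₁(W₂(W₃W₄))): (W₃W₄): 5×37 by 37×41 → 5×41, cost 5·37·41 = 7585; (W₂(W₃W₄)): 30×5 by 5×41 → 30×41, cost 30·5·41 = 6150; cumulative 13735; (W₁(W₂(W₃W₄))): 10×30 by 30×41 → 10×41, cost 10·30·41 = 12300; cumulative 26035. Total 26035.
Difference: |31820 − 26035| = 5785.

5785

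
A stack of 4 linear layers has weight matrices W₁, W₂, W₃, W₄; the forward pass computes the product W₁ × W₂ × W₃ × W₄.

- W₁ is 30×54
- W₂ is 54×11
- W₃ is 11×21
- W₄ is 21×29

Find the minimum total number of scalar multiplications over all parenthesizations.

Adjacent pairs: W₁W₂ = 30·54·11 = 17820; W₂W₃ = 54·11·21 = 12474; W₃W₄ = 11·21·29 = 6699.
Length 3: W₁..W₃: k=1: 0+12474+30·54·21=46494; k=2: 17820+0+30·11·21=24750 → min 24750 | W₂..W₄: k=2: 0+6699+54·11·29=23925; k=3: 12474+0+54·21·29=45360 → min 23925.
Length 4: W₁..W₄: k=1: 0+23925+30·54·29=70905; k=2: 17820+6699+30·11·29=34089; k=3: 24750+0+30·21·29=43020 → min 34089.
Optimal order: ((W₁ × W₂) × (W₃ × W₄)) with cost 34089.

34089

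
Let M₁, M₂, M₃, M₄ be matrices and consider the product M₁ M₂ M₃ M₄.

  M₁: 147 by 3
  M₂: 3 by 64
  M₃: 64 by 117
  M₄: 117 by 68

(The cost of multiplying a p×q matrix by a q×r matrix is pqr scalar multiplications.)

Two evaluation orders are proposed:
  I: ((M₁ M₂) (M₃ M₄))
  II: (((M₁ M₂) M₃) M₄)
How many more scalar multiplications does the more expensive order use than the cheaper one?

Order I = ((M₁ M₂) (M₃ M₄)): (M₁ M₂): 147×3 by 3×64 → 147×64, cost 147·3·64 = 28224; (M₃ M₄): 64×117 by 117×68 → 64×68, cost 64·117·68 = 509184; ((M₁ M₂) (M₃ M₄)): 147×64 by 64×68 → 147×68, cost 147·64·68 = 639744; cumulative 1177152. Total 1177152.
Order II = (((M₁ M₂) M₃) M₄): (M₁ M₂): 147×3 by 3×64 → 147×64, cost 147·3·64 = 28224; ((M₁ M₂) M₃): 147×64 by 64×117 → 147×117, cost 147·64·117 = 1100736; cumulative 1128960; (((M₁ M₂) M₃) M₄): 147×117 by 117×68 → 147×68, cost 147·117·68 = 1169532; cumulative 2298492. Total 2298492.
Difference: |1177152 − 2298492| = 1121340.

1121340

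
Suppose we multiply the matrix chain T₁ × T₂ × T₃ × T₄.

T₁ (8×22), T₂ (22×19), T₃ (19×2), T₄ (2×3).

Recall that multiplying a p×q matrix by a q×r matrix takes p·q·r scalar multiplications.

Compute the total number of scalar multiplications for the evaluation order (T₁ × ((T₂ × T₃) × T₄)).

1496

(T₂ × T₃): 22×19 by 19×2 → 22×2, cost 22·19·2 = 836
((T₂ × T₃) × T₄): 22×2 by 2×3 → 22×3, cost 22·2·3 = 132; cumulative 968
(T₁ × ((T₂ × T₃) × T₄)): 8×22 by 22×3 → 8×3, cost 8·22·3 = 528; cumulative 1496
Total: 1496 scalar multiplications.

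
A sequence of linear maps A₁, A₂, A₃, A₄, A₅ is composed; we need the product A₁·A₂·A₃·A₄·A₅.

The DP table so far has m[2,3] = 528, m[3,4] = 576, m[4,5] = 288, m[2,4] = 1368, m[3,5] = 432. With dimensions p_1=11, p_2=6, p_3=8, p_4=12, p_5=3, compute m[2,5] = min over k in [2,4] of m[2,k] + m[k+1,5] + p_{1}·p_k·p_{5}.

m[2,5] = min over k∈[2,4] of m[2,k]+m[k+1,5]+p_{1}·p_k·p_{5}.
k=2: 0 + 432 + 11·6·3 = 630; k=3: 528 + 288 + 11·8·3 = 1080; k=4: 1368 + 0 + 11·12·3 = 1764.
Minimum: 630 at k=2.

630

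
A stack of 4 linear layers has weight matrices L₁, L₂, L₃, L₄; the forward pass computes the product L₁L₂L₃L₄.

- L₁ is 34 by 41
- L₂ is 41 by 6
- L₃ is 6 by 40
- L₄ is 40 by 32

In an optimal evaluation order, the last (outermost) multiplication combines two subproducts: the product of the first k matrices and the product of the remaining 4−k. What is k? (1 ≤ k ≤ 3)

2

Adjacent pairs: L₁L₂ = 34·41·6 = 8364; L₂L₃ = 41·6·40 = 9840; L₃L₄ = 6·40·32 = 7680.
Length 3: L₁..L₃: k=1: 0+9840+34·41·40=65600; k=2: 8364+0+34·6·40=16524 → min 16524 | L₂..L₄: k=2: 0+7680+41·6·32=15552; k=3: 9840+0+41·40·32=62320 → min 15552.
Top-level splits: k=1: (L₁..L₁)·(L₂..L₄) → 0+15552+34·41·32 = 60160; k=2: (L₁..L₂)·(L₃..L₄) → 8364+7680+34·6·32 = 22572; k=3: (L₁..L₃)·(L₄..L₄) → 16524+0+34·40·32 = 60044.
Best split is after L₂, i.e. k = 2.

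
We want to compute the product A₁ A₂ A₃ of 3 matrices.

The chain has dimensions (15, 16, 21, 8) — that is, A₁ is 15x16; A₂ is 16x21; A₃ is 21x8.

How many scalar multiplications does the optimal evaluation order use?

4608

Order (A₁ (A₂ A₃)): (A₂ A₃): 16×21 by 21×8 → 16×8, cost 16·21·8 = 2688; (A₁ (A₂ A₃)): 15×16 by 16×8 → 15×8, cost 15·16·8 = 1920; cumulative 4608. Total 4608.
Order ((A₁ A₂) A₃): (A₁ A₂): 15×16 by 16×21 → 15×21, cost 15·16·21 = 5040; ((A₁ A₂) A₃): 15×21 by 21×8 → 15×8, cost 15·21·8 = 2520; cumulative 7560. Total 7560.
Minimum: 4608.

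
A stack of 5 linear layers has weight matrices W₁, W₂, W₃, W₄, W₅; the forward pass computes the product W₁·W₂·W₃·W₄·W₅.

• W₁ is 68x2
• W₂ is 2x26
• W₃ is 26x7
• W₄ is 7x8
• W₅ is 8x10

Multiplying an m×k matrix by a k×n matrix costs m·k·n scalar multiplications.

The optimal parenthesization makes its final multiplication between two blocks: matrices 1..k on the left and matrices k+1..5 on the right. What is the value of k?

1

Adjacent pairs: W₁W₂ = 68·2·26 = 3536; W₂W₃ = 2·26·7 = 364; W₃W₄ = 26·7·8 = 1456; W₄W₅ = 7·8·10 = 560.
Length 3: W₁..W₃: k=1: 0+364+68·2·7=1316; k=2: 3536+0+68·26·7=15912 → min 1316 | W₂..W₄: k=2: 0+1456+2·26·8=1872; k=3: 364+0+2·7·8=476 → min 476 | W₃..W₅: k=3: 0+560+26·7·10=2380; k=4: 1456+0+26·8·10=3536 → min 2380.
Length 4: W₁..W₄: k=1: 0+476+68·2·8=1564; k=2: 3536+1456+68·26·8=19136; k=3: 1316+0+68·7·8=5124 → min 1564 | W₂..W₅: k=2: 0+2380+2·26·10=2900; k=3: 364+560+2·7·10=1064; k=4: 476+0+2·8·10=636 → min 636.
Top-level splits: k=1: (W₁..W₁)·(W₂..W₅) → 0+636+68·2·10 = 1996; k=2: (W₁..W₂)·(W₃..W₅) → 3536+2380+68·26·10 = 23596; k=3: (W₁..W₃)·(W₄..W₅) → 1316+560+68·7·10 = 6636; k=4: (W₁..W₄)·(W₅..W₅) → 1564+0+68·8·10 = 7004.
Best split is after W₁, i.e. k = 1.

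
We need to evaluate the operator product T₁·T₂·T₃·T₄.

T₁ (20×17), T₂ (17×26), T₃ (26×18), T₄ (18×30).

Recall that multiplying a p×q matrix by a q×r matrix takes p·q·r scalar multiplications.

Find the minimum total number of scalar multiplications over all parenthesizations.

24876

Adjacent pairs: T₁T₂ = 20·17·26 = 8840; T₂T₃ = 17·26·18 = 7956; T₃T₄ = 26·18·30 = 14040.
Length 3: T₁..T₃: k=1: 0+7956+20·17·18=14076; k=2: 8840+0+20·26·18=18200 → min 14076 | T₂..T₄: k=2: 0+14040+17·26·30=27300; k=3: 7956+0+17·18·30=17136 → min 17136.
Length 4: T₁..T₄: k=1: 0+17136+20·17·30=27336; k=2: 8840+14040+20·26·30=38480; k=3: 14076+0+20·18·30=24876 → min 24876.
Optimal order: ((T₁·(T₂·T₃))·T₄) with cost 24876.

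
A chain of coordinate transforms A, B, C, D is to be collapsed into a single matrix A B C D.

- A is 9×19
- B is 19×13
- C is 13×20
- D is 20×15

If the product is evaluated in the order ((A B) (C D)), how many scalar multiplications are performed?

7878

(A B): 9×19 by 19×13 → 9×13, cost 9·19·13 = 2223
(C D): 13×20 by 20×15 → 13×15, cost 13·20·15 = 3900
((A B) (C D)): 9×13 by 13×15 → 9×15, cost 9·13·15 = 1755; cumulative 7878
Total: 7878 scalar multiplications.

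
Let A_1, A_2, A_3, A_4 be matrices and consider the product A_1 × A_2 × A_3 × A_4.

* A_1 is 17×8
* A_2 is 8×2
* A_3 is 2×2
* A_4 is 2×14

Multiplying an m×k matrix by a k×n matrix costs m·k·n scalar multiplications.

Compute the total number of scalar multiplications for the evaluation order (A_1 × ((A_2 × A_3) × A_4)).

2160

(A_2 × A_3): 8×2 by 2×2 → 8×2, cost 8·2·2 = 32
((A_2 × A_3) × A_4): 8×2 by 2×14 → 8×14, cost 8·2·14 = 224; cumulative 256
(A_1 × ((A_2 × A_3) × A_4)): 17×8 by 8×14 → 17×14, cost 17·8·14 = 1904; cumulative 2160
Total: 2160 scalar multiplications.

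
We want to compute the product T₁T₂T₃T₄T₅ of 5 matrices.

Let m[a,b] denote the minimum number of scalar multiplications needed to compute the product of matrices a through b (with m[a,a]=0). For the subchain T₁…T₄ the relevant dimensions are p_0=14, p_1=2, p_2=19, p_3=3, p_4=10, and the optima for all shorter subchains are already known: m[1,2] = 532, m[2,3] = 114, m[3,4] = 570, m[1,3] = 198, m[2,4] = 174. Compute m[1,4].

454

m[1,4] = min over k∈[1,3] of m[1,k]+m[k+1,4]+p_{0}·p_k·p_{4}.
k=1: 0 + 174 + 14·2·10 = 454; k=2: 532 + 570 + 14·19·10 = 3762; k=3: 198 + 0 + 14·3·10 = 618.
Minimum: 454 at k=1.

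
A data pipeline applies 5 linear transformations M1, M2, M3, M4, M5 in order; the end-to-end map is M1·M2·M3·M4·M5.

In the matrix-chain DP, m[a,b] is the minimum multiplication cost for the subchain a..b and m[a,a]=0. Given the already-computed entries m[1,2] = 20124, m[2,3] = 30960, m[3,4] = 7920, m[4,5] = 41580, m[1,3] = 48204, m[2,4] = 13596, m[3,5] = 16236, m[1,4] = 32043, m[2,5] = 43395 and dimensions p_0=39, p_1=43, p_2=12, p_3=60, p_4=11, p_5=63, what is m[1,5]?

m[1,5] = min over k∈[1,4] of m[1,k]+m[k+1,5]+p_{0}·p_k·p_{5}.
k=1: 0 + 43395 + 39·43·63 = 149046; k=2: 20124 + 16236 + 39·12·63 = 65844; k=3: 48204 + 41580 + 39·60·63 = 237204; k=4: 32043 + 0 + 39·11·63 = 59070.
Minimum: 59070 at k=4.

59070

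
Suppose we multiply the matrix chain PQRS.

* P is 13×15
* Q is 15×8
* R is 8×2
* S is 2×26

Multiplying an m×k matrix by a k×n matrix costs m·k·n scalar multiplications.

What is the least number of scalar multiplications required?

1306

Adjacent pairs: PQ = 13·15·8 = 1560; QR = 15·8·2 = 240; RS = 8·2·26 = 416.
Length 3: P..R: k=1: 0+240+13·15·2=630; k=2: 1560+0+13·8·2=1768 → min 630 | Q..S: k=2: 0+416+15·8·26=3536; k=3: 240+0+15·2·26=1020 → min 1020.
Length 4: P..S: k=1: 0+1020+13·15·26=6090; k=2: 1560+416+13·8·26=4680; k=3: 630+0+13·2·26=1306 → min 1306.
Optimal order: ((P(QR))S) with cost 1306.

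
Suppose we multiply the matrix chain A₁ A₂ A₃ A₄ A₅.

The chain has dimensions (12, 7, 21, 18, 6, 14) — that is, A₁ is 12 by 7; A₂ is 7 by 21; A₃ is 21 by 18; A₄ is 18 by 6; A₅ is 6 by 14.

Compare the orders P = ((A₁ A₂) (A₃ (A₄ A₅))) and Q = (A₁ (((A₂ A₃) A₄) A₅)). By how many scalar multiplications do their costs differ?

Order P = ((A₁ A₂) (A₃ (A₄ A₅))): (A₁ A₂): 12×7 by 7×21 → 12×21, cost 12·7·21 = 1764; (A₄ A₅): 18×6 by 6×14 → 18×14, cost 18·6·14 = 1512; (A₃ (A₄ A₅)): 21×18 by 18×14 → 21×14, cost 21·18·14 = 5292; cumulative 6804; ((A₁ A₂) (A₃ (A₄ A₅))): 12×21 by 21×14 → 12×14, cost 12·21·14 = 3528; cumulative 12096. Total 12096.
Order Q = (A₁ (((A₂ A₃) A₄) A₅)): (A₂ A₃): 7×21 by 21×18 → 7×18, cost 7·21·18 = 2646; ((A₂ A₃) A₄): 7×18 by 18×6 → 7×6, cost 7·18·6 = 756; cumulative 3402; (((A₂ A₃) A₄) A₅): 7×6 by 6×14 → 7×14, cost 7·6·14 = 588; cumulative 3990; (A₁ (((A₂ A₃) A₄) A₅)): 12×7 by 7×14 → 12×14, cost 12·7·14 = 1176; cumulative 5166. Total 5166.
Difference: |12096 − 5166| = 6930.

6930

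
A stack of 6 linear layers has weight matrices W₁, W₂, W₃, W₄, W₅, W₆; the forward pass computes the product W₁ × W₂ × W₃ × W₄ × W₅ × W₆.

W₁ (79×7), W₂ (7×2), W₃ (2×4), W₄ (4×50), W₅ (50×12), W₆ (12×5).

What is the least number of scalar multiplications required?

Adjacent pairs: W₁W₂ = 79·7·2 = 1106; W₂W₃ = 7·2·4 = 56; W₃W₄ = 2·4·50 = 400; W₄W₅ = 4·50·12 = 2400; W₅W₆ = 50·12·5 = 3000.
Length 3: W₁..W₃: k=1: 0+56+79·7·4=2268; k=2: 1106+0+79·2·4=1738 → min 1738 | W₂..W₄: k=2: 0+400+7·2·50=1100; k=3: 56+0+7·4·50=1456 → min 1100 | W₃..W₅: k=3: 0+2400+2·4·12=2496; k=4: 400+0+2·50·12=1600 → min 1600 | W₄..W₆: k=4: 0+3000+4·50·5=4000; k=5: 2400+0+4·12·5=2640 → min 2640.
Length 4: W₁..W₄: k=1: 0+1100+79·7·50=28750; k=2: 1106+400+79·2·50=9406; k=3: 1738+0+79·4·50=17538 → min 9406 | W₂..W₅: k=2: 0+1600+7·2·12=1768; k=3: 56+2400+7·4·12=2792; k=4: 1100+0+7·50·12=5300 → min 1768 | W₃..W₆: k=3: 0+2640+2·4·5=2680; k=4: 400+3000+2·50·5=3900; k=5: 1600+0+2·12·5=1720 → min 1720.
Length 5: W₁..W₅: k=1: 0+1768+79·7·12=8404; k=2: 1106+1600+79·2·12=4602; k=3: 1738+2400+79·4·12=7930; k=4: 9406+0+79·50·12=56806 → min 4602 | W₂..W₆: k=2: 0+1720+7·2·5=1790; k=3: 56+2640+7·4·5=2836; k=4: 1100+3000+7·50·5=5850; k=5: 1768+0+7·12·5=2188 → min 1790.
Length 6: W₁..W₆: k=1: 0+1790+79·7·5=4555; k=2: 1106+1720+79·2·5=3616; k=3: 1738+2640+79·4·5=5958; k=4: 9406+3000+79·50·5=32156; k=5: 4602+0+79·12·5=9342 → min 3616.
Optimal order: ((W₁ × W₂) × (((W₃ × W₄) × W₅) × W₆)) with cost 3616.

3616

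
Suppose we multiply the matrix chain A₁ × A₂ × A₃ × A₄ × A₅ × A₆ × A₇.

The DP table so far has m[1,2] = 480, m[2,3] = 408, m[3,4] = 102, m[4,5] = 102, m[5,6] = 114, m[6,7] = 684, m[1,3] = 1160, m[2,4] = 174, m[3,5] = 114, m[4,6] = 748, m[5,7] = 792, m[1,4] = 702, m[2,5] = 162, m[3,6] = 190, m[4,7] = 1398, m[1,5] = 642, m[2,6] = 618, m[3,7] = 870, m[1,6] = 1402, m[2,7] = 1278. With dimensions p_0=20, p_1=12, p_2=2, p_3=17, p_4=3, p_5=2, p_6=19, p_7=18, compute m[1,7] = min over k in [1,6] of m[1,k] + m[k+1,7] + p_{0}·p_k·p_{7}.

2046

m[1,7] = min over k∈[1,6] of m[1,k]+m[k+1,7]+p_{0}·p_k·p_{7}.
k=1: 0 + 1278 + 20·12·18 = 5598; k=2: 480 + 870 + 20·2·18 = 2070; k=3: 1160 + 1398 + 20·17·18 = 8678; k=4: 702 + 792 + 20·3·18 = 2574; k=5: 642 + 684 + 20·2·18 = 2046; k=6: 1402 + 0 + 20·19·18 = 8242.
Minimum: 2046 at k=5.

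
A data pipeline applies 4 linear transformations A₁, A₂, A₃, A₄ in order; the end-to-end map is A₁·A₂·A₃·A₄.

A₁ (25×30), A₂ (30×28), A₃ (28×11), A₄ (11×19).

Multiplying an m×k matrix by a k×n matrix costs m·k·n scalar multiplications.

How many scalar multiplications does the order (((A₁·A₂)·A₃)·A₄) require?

33925

(A₁·A₂): 25×30 by 30×28 → 25×28, cost 25·30·28 = 21000
((A₁·A₂)·A₃): 25×28 by 28×11 → 25×11, cost 25·28·11 = 7700; cumulative 28700
(((A₁·A₂)·A₃)·A₄): 25×11 by 11×19 → 25×19, cost 25·11·19 = 5225; cumulative 33925
Total: 33925 scalar multiplications.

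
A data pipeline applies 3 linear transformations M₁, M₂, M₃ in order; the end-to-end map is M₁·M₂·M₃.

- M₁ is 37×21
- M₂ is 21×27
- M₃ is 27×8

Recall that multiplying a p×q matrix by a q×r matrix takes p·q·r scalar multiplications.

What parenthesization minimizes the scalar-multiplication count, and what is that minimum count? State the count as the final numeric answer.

10752

(M₁·(M₂·M₃)): cost 10752.
((M₁·M₂)·M₃): cost 28971.
Optimal: (M₁·(M₂·M₃)) with cost 10752.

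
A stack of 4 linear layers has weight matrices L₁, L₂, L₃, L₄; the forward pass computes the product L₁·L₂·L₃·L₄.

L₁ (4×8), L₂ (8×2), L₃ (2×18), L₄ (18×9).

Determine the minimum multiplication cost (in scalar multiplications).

Adjacent pairs: L₁L₂ = 4·8·2 = 64; L₂L₃ = 8·2·18 = 288; L₃L₄ = 2·18·9 = 324.
Length 3: L₁..L₃: k=1: 0+288+4·8·18=864; k=2: 64+0+4·2·18=208 → min 208 | L₂..L₄: k=2: 0+324+8·2·9=468; k=3: 288+0+8·18·9=1584 → min 468.
Length 4: L₁..L₄: k=1: 0+468+4·8·9=756; k=2: 64+324+4·2·9=460; k=3: 208+0+4·18·9=856 → min 460.
Optimal order: ((L₁·L₂)·(L₃·L₄)) with cost 460.

460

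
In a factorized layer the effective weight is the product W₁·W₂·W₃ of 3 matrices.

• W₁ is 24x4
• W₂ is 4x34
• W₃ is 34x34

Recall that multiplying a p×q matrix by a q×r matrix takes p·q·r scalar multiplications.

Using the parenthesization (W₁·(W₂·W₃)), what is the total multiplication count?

(W₂·W₃): 4×34 by 34×34 → 4×34, cost 4·34·34 = 4624
(W₁·(W₂·W₃)): 24×4 by 4×34 → 24×34, cost 24·4·34 = 3264; cumulative 7888
Total: 7888 scalar multiplications.

7888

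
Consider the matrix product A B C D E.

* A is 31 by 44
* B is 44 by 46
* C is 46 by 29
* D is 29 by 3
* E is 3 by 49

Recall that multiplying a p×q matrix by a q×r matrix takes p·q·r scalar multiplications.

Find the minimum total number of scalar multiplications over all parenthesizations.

Adjacent pairs: AB = 31·44·46 = 62744; BC = 44·46·29 = 58696; CD = 46·29·3 = 4002; DE = 29·3·49 = 4263.
Length 3: A..C: k=1: 0+58696+31·44·29=98252; k=2: 62744+0+31·46·29=104098 → min 98252 | B..D: k=2: 0+4002+44·46·3=10074; k=3: 58696+0+44·29·3=62524 → min 10074 | C..E: k=3: 0+4263+46·29·49=69629; k=4: 4002+0+46·3·49=10764 → min 10764.
Length 4: A..D: k=1: 0+10074+31·44·3=14166; k=2: 62744+4002+31·46·3=71024; k=3: 98252+0+31·29·3=100949 → min 14166 | B..E: k=2: 0+10764+44·46·49=109940; k=3: 58696+4263+44·29·49=125483; k=4: 10074+0+44·3·49=16542 → min 16542.
Length 5: A..E: k=1: 0+16542+31·44·49=83378; k=2: 62744+10764+31·46·49=143382; k=3: 98252+4263+31·29·49=146566; k=4: 14166+0+31·3·49=18723 → min 18723.
Optimal order: ((A (B (C D))) E) with cost 18723.

18723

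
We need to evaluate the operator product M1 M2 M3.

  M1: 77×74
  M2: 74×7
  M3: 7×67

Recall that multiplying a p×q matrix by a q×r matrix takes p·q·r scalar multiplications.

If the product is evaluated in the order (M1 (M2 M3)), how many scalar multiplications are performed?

(M2 M3): 74×7 by 7×67 → 74×67, cost 74·7·67 = 34706
(M1 (M2 M3)): 77×74 by 74×67 → 77×67, cost 77·74·67 = 381766; cumulative 416472
Total: 416472 scalar multiplications.

416472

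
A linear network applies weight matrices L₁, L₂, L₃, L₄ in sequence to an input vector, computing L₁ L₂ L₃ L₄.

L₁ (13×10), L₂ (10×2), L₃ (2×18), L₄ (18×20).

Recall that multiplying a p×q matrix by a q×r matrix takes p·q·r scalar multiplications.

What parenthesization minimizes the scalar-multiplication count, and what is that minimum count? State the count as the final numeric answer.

1500

Adjacent pairs: L₁L₂ = 13·10·2 = 260; L₂L₃ = 10·2·18 = 360; L₃L₄ = 2·18·20 = 720.
Length 3: L₁..L₃: k=1: 0+360+13·10·18=2700; k=2: 260+0+13·2·18=728 → min 728 | L₂..L₄: k=2: 0+720+10·2·20=1120; k=3: 360+0+10·18·20=3960 → min 1120.
Length 4: L₁..L₄: k=1: 0+1120+13·10·20=3720; k=2: 260+720+13·2·20=1500; k=3: 728+0+13·18·20=5408 → min 1500.
Optimal parenthesization: ((L₁ L₂) (L₃ L₄)) with cost 1500.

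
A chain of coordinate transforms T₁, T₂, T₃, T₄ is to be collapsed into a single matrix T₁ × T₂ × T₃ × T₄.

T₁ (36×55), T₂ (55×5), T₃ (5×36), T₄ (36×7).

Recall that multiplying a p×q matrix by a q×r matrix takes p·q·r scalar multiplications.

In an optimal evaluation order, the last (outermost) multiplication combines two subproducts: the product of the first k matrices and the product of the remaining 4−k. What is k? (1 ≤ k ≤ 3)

2

Adjacent pairs: T₁T₂ = 36·55·5 = 9900; T₂T₃ = 55·5·36 = 9900; T₃T₄ = 5·36·7 = 1260.
Length 3: T₁..T₃: k=1: 0+9900+36·55·36=81180; k=2: 9900+0+36·5·36=16380 → min 16380 | T₂..T₄: k=2: 0+1260+55·5·7=3185; k=3: 9900+0+55·36·7=23760 → min 3185.
Top-level splits: k=1: (T₁..T₁)·(T₂..T₄) → 0+3185+36·55·7 = 17045; k=2: (T₁..T₂)·(T₃..T₄) → 9900+1260+36·5·7 = 12420; k=3: (T₁..T₃)·(T₄..T₄) → 16380+0+36·36·7 = 25452.
Best split is after T₂, i.e. k = 2.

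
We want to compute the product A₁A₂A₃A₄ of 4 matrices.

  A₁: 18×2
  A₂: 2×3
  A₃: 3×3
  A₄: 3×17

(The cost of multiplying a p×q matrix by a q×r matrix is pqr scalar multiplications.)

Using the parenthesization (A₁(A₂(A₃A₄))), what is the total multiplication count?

(A₃A₄): 3×3 by 3×17 → 3×17, cost 3·3·17 = 153
(A₂(A₃A₄)): 2×3 by 3×17 → 2×17, cost 2·3·17 = 102; cumulative 255
(A₁(A₂(A₃A₄))): 18×2 by 2×17 → 18×17, cost 18·2·17 = 612; cumulative 867
Total: 867 scalar multiplications.

867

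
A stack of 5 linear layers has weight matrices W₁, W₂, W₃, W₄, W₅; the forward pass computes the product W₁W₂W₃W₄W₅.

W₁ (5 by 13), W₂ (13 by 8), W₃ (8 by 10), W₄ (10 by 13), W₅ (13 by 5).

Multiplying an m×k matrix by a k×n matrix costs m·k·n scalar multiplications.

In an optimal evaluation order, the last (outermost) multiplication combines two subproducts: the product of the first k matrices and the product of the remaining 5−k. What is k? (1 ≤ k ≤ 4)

2

Adjacent pairs: W₁W₂ = 5·13·8 = 520; W₂W₃ = 13·8·10 = 1040; W₃W₄ = 8·10·13 = 1040; W₄W₅ = 10·13·5 = 650.
Length 3: W₁..W₃: k=1: 0+1040+5·13·10=1690; k=2: 520+0+5·8·10=920 → min 920 | W₂..W₄: k=2: 0+1040+13·8·13=2392; k=3: 1040+0+13·10·13=2730 → min 2392 | W₃..W₅: k=3: 0+650+8·10·5=1050; k=4: 1040+0+8·13·5=1560 → min 1050.
Length 4: W₁..W₄: k=1: 0+2392+5·13·13=3237; k=2: 520+1040+5·8·13=2080; k=3: 920+0+5·10·13=1570 → min 1570 | W₂..W₅: k=2: 0+1050+13·8·5=1570; k=3: 1040+650+13·10·5=2340; k=4: 2392+0+13·13·5=3237 → min 1570.
Top-level splits: k=1: (W₁..W₁)·(W₂..W₅) → 0+1570+5·13·5 = 1895; k=2: (W₁..W₂)·(W₃..W₅) → 520+1050+5·8·5 = 1770; k=3: (W₁..W₃)·(W₄..W₅) → 920+650+5·10·5 = 1820; k=4: (W₁..W₄)·(W₅..W₅) → 1570+0+5·13·5 = 1895.
Best split is after W₂, i.e. k = 2.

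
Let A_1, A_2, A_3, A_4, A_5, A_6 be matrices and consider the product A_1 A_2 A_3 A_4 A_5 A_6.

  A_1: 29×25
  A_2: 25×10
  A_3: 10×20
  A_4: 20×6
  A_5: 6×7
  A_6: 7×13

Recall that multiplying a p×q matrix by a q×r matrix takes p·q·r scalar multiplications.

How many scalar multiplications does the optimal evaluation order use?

Adjacent pairs: A_1A_2 = 29·25·10 = 7250; A_2A_3 = 25·10·20 = 5000; A_3A_4 = 10·20·6 = 1200; A_4A_5 = 20·6·7 = 840; A_5A_6 = 6·7·13 = 546.
Length 3: A_1..A_3: k=1: 0+5000+29·25·20=19500; k=2: 7250+0+29·10·20=13050 → min 13050 | A_2..A_4: k=2: 0+1200+25·10·6=2700; k=3: 5000+0+25·20·6=8000 → min 2700 | A_3..A_5: k=3: 0+840+10·20·7=2240; k=4: 1200+0+10·6·7=1620 → min 1620 | A_4..A_6: k=4: 0+546+20·6·13=2106; k=5: 840+0+20·7·13=2660 → min 2106.
Length 4: A_1..A_4: k=1: 0+2700+29·25·6=7050; k=2: 7250+1200+29·10·6=10190; k=3: 13050+0+29·20·6=16530 → min 7050 | A_2..A_5: k=2: 0+1620+25·10·7=3370; k=3: 5000+840+25·20·7=9340; k=4: 2700+0+25·6·7=3750 → min 3370 | A_3..A_6: k=3: 0+2106+10·20·13=4706; k=4: 1200+546+10·6·13=2526; k=5: 1620+0+10·7·13=2530 → min 2526.
Length 5: A_1..A_5: k=1: 0+3370+29·25·7=8445; k=2: 7250+1620+29·10·7=10900; k=3: 13050+840+29·20·7=17950; k=4: 7050+0+29·6·7=8268 → min 8268 | A_2..A_6: k=2: 0+2526+25·10·13=5776; k=3: 5000+2106+25·20·13=13606; k=4: 2700+546+25·6·13=5196; k=5: 3370+0+25·7·13=5645 → min 5196.
Length 6: A_1..A_6: k=1: 0+5196+29·25·13=14621; k=2: 7250+2526+29·10·13=13546; k=3: 13050+2106+29·20·13=22696; k=4: 7050+546+29·6·13=9858; k=5: 8268+0+29·7·13=10907 → min 9858.
Optimal order: ((A_1 (A_2 (A_3 A_4))) (A_5 A_6)) with cost 9858.

9858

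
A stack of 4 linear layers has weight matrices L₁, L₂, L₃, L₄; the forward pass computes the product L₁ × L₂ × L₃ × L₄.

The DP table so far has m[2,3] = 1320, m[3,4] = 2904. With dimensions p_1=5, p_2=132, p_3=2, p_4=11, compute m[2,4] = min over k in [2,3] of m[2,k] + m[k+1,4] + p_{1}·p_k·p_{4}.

m[2,4] = min over k∈[2,3] of m[2,k]+m[k+1,4]+p_{1}·p_k·p_{4}.
k=2: 0 + 2904 + 5·132·11 = 10164; k=3: 1320 + 0 + 5·2·11 = 1430.
Minimum: 1430 at k=3.

1430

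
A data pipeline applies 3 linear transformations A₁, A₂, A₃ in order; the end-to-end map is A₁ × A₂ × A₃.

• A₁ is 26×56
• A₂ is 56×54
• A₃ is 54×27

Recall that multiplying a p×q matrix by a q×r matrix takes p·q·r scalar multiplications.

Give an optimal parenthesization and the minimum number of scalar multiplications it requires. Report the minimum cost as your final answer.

116532

(A₁ × (A₂ × A₃)): cost 120960.
((A₁ × A₂) × A₃): cost 116532.
Optimal: ((A₁ × A₂) × A₃) with cost 116532.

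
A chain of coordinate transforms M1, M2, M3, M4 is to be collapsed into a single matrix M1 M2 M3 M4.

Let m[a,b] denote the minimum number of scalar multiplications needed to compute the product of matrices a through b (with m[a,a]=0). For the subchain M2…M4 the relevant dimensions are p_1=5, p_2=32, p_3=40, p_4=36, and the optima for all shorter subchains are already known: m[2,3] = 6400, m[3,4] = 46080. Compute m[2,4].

13600

m[2,4] = min over k∈[2,3] of m[2,k]+m[k+1,4]+p_{1}·p_k·p_{4}.
k=2: 0 + 46080 + 5·32·36 = 51840; k=3: 6400 + 0 + 5·40·36 = 13600.
Minimum: 13600 at k=3.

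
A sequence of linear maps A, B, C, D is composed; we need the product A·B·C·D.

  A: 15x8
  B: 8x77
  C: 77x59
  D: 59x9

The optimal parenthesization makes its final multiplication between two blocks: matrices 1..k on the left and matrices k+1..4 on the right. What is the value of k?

1

Adjacent pairs: AB = 15·8·77 = 9240; BC = 8·77·59 = 36344; CD = 77·59·9 = 40887.
Length 3: A..C: k=1: 0+36344+15·8·59=43424; k=2: 9240+0+15·77·59=77385 → min 43424 | B..D: k=2: 0+40887+8·77·9=46431; k=3: 36344+0+8·59·9=40592 → min 40592.
Top-level splits: k=1: (A..A)·(B..D) → 0+40592+15·8·9 = 41672; k=2: (A..B)·(C..D) → 9240+40887+15·77·9 = 60522; k=3: (A..C)·(D..D) → 43424+0+15·59·9 = 51389.
Best split is after A, i.e. k = 1.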